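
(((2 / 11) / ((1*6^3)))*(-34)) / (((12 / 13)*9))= -0.00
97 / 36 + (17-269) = -8975 / 36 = -249.31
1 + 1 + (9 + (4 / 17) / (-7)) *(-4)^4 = 2297.39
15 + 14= 29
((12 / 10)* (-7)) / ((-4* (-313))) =-21 / 3130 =-0.01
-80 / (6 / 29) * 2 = -2320 / 3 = -773.33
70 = 70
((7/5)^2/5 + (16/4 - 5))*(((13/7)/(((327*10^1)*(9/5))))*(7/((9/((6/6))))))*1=-494/3310875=-0.00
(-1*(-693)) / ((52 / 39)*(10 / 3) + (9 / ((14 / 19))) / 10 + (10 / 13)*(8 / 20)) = 11351340 / 97847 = 116.01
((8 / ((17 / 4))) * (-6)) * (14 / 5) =-2688 / 85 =-31.62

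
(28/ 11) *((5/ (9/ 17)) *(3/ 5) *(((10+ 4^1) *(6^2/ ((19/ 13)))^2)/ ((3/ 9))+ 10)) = 4380446168/ 11913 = 367703.03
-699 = -699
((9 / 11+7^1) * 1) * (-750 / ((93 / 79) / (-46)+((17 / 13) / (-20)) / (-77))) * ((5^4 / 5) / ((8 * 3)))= 1234305.06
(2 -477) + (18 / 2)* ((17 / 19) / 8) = -72047 / 152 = -473.99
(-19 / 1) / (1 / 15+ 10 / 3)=-95 / 17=-5.59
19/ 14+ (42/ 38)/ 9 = 1181/ 798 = 1.48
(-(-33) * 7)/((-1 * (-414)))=77/138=0.56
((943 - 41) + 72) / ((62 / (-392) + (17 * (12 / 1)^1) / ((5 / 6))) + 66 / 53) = 50589560 / 12771377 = 3.96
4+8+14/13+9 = 22.08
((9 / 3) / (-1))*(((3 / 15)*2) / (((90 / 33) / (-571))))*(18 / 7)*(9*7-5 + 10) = 7687944 / 175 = 43931.11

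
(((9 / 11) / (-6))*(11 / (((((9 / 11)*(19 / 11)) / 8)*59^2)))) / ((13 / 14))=-6776 / 2579421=-0.00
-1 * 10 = -10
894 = 894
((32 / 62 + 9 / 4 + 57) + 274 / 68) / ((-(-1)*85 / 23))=3093063 / 179180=17.26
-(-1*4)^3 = 64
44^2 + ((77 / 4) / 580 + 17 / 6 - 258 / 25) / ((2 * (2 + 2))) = 538723019 / 278400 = 1935.07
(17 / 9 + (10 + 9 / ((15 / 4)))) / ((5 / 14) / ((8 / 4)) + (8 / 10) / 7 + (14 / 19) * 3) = 342076 / 59931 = 5.71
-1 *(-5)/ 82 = 5/ 82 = 0.06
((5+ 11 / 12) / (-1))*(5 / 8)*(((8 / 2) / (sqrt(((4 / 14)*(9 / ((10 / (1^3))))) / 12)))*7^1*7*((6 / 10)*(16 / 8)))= -3479*sqrt(105) / 6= -5941.52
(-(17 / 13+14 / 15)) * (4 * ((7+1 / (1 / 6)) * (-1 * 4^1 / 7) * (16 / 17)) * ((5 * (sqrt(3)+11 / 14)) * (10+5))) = 11834.77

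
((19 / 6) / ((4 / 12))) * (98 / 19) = 49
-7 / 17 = -0.41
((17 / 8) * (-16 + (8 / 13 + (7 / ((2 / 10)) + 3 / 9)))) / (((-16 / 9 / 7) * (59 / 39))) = -416619 / 3776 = -110.33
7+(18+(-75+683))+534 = 1167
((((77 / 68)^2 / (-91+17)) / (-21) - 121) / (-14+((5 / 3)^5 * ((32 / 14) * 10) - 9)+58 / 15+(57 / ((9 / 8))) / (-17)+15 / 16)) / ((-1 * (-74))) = -352132631235 / 58742147413564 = -0.01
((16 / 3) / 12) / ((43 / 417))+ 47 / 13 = 13291 / 1677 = 7.93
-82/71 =-1.15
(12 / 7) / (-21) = -4 / 49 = -0.08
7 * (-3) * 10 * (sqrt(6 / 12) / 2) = -105 * sqrt(2) / 2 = -74.25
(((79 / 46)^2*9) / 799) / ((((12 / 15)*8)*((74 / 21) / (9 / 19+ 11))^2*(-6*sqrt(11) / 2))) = -490497758415*sqrt(11) / 294114039632512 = -0.01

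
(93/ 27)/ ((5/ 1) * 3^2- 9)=0.10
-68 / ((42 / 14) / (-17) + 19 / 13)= -3757 / 71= -52.92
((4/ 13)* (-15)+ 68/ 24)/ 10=-139/ 780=-0.18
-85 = -85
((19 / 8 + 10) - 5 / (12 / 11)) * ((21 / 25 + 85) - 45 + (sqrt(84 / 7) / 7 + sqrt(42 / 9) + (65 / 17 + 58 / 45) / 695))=187 * sqrt(3) / 84 + 187 * sqrt(42) / 72 + 119446349 / 375300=338.96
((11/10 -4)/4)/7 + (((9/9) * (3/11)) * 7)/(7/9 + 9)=1553/16940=0.09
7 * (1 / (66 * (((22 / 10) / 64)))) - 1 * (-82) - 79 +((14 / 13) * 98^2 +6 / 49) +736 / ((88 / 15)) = 10474.43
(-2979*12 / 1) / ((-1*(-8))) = -8937 / 2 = -4468.50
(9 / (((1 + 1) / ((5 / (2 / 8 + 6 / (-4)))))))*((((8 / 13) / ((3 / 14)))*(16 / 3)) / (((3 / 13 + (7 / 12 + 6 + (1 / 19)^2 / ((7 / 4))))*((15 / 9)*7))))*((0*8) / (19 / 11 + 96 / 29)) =0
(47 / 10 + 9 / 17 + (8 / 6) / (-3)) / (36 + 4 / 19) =139099 / 1052640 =0.13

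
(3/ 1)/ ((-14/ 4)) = -6/ 7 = -0.86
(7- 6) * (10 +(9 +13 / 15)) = 298 / 15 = 19.87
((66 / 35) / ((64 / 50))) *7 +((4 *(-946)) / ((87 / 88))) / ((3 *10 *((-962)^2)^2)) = 11525897720352829 / 1117662809262480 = 10.31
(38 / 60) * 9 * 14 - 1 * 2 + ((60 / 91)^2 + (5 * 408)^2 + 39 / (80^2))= 220562288078479 / 52998400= 4161678.24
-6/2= -3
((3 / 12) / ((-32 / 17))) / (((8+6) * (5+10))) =-17 / 26880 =-0.00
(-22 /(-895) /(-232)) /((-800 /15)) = 33 /16611200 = 0.00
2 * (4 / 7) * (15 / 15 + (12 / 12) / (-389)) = 3104 / 2723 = 1.14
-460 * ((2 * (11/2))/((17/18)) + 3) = -114540/17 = -6737.65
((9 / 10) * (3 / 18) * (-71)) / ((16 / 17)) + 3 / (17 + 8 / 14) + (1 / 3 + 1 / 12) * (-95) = -1996663 / 39360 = -50.73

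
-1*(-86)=86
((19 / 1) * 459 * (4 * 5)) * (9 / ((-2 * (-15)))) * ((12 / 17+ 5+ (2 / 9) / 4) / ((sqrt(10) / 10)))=301473 * sqrt(10)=953341.33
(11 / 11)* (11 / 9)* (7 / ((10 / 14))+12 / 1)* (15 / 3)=1199 / 9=133.22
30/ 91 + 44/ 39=1.46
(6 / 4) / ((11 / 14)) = 21 / 11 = 1.91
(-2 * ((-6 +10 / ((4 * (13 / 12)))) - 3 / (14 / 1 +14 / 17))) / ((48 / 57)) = 80807 / 8736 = 9.25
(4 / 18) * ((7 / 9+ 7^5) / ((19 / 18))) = 605080 / 171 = 3538.48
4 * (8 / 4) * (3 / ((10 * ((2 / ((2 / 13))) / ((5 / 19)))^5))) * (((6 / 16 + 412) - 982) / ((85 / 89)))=-152089875 / 31258179684238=-0.00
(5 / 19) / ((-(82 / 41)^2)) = -5 / 76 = -0.07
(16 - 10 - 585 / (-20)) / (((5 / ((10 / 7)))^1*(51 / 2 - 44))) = -0.54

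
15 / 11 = 1.36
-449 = -449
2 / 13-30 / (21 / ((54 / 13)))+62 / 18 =-1913 / 819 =-2.34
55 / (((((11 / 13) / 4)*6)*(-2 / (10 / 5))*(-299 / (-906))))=-3020 / 23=-131.30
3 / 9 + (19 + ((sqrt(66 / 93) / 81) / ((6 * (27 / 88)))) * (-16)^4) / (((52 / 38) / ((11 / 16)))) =12329 / 1248 + 18833408 * sqrt(682) / 2644083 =195.89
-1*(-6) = 6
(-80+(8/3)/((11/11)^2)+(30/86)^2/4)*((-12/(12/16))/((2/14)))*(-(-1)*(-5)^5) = -150079737500/5547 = -27056019.02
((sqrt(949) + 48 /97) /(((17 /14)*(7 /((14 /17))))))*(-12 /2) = -18.20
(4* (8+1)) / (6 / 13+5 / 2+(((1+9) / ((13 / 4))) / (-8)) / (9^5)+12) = 4251528 / 1766927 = 2.41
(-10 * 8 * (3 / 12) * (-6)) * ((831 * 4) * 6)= 2393280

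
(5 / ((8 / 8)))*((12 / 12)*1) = 5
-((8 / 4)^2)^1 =-4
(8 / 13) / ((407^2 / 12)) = 96 / 2153437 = 0.00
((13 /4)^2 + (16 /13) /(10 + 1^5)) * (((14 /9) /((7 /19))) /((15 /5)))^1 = 154679 /10296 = 15.02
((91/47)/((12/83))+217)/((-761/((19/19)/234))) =-0.00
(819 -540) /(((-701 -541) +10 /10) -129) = -279 /1370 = -0.20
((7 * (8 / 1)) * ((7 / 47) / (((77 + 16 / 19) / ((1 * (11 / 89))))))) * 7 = 573496 / 6186657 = 0.09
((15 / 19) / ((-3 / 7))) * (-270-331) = 21035 / 19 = 1107.11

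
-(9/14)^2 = -81/196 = -0.41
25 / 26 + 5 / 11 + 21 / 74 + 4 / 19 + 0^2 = 192050 / 100529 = 1.91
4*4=16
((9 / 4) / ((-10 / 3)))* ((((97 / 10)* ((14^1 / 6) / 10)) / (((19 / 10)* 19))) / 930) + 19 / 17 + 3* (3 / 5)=2220259771 / 760988000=2.92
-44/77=-4/7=-0.57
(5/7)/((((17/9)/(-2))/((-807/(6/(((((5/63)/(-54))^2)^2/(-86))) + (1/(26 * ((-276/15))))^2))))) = -259727785200000/47060468974110273704333521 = -0.00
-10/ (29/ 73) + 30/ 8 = -2485/ 116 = -21.42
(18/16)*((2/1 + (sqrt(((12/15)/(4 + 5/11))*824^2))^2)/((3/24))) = 268878906/245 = 1097464.92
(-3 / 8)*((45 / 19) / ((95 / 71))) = -1917 / 2888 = -0.66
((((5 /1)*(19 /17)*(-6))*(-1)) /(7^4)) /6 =95 /40817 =0.00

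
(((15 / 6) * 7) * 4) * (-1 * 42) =-2940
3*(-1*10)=-30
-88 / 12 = -22 / 3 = -7.33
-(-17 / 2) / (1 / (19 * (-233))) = -75259 / 2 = -37629.50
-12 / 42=-0.29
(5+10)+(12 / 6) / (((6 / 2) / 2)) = 49 / 3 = 16.33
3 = 3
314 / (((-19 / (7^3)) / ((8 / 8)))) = -107702 / 19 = -5668.53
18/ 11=1.64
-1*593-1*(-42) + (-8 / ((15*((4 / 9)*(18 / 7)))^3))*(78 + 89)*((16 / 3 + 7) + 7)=-180185149 / 324000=-556.13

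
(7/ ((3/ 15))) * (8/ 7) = 40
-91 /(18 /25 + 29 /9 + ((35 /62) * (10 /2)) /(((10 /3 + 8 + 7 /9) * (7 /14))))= -20.64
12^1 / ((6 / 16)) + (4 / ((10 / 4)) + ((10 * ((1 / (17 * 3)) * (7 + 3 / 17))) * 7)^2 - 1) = 487183307 / 3758445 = 129.62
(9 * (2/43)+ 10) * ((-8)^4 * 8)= 14680064/43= 341396.84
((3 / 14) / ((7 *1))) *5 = 15 / 98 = 0.15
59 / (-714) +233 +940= 837463 / 714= 1172.92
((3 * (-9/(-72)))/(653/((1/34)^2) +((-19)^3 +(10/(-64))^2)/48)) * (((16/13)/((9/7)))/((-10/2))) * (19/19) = -229376/2411256142425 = -0.00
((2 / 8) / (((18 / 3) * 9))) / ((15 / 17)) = 17 / 3240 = 0.01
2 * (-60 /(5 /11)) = -264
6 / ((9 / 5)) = 10 / 3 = 3.33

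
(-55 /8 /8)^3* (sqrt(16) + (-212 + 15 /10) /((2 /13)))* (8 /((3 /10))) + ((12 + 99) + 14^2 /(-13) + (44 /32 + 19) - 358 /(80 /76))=97403380241 /4259840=22865.50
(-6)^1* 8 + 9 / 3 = -45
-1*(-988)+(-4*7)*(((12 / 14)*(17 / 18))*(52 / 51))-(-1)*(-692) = 2456 / 9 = 272.89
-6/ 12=-1/ 2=-0.50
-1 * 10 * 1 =-10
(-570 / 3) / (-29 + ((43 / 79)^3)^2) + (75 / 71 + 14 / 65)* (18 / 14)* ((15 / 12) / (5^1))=45287601727836029 / 6500887303836380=6.97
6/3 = 2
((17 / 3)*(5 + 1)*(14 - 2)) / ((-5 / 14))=-5712 / 5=-1142.40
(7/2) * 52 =182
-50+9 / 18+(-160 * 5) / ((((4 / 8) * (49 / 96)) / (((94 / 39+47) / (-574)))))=220.34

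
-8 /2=-4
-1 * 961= -961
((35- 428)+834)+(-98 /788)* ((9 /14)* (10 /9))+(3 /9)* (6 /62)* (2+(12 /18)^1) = 16159019 /36642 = 441.00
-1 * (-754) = 754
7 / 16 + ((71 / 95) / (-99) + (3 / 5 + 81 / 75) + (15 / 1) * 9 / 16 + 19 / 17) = 74602967 / 6395400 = 11.67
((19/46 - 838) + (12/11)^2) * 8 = -18621540/2783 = -6691.17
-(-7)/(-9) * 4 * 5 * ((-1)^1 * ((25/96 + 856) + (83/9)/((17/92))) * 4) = 155281105/2754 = 56383.84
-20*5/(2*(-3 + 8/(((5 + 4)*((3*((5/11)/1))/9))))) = -17.44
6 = 6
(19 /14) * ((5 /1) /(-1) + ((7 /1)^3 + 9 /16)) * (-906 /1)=-46624119 /112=-416286.78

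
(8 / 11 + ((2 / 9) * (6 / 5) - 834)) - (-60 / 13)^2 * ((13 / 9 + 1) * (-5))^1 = -15968374 / 27885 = -572.65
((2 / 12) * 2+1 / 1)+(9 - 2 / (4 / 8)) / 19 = 91 / 57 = 1.60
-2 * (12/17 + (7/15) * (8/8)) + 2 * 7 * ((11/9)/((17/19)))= 16.78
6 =6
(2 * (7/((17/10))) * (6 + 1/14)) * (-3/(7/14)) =-300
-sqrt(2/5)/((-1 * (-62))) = -sqrt(10)/310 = -0.01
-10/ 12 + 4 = 19/ 6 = 3.17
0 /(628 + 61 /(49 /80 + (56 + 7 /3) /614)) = 0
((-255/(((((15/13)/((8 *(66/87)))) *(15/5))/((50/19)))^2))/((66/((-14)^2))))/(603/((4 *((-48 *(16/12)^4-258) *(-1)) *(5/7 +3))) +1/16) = -45606983655833600/457085574747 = -99777.78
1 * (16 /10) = 8 /5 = 1.60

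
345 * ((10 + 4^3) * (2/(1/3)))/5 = 30636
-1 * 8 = -8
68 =68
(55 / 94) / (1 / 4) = 110 / 47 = 2.34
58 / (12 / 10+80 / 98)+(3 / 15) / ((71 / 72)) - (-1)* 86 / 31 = 86282739 / 2718235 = 31.74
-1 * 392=-392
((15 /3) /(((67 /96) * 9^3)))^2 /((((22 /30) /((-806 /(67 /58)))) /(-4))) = 23934976000 /65119099419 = 0.37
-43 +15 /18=-253 /6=-42.17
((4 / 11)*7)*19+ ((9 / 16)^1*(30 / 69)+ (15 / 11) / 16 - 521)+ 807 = 1354839 / 4048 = 334.69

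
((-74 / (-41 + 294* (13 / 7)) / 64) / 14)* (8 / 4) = -37 / 113120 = -0.00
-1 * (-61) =61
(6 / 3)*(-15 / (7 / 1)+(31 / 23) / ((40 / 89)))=5513 / 3220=1.71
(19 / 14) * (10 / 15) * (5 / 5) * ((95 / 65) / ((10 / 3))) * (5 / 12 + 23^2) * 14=2293433 / 780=2940.30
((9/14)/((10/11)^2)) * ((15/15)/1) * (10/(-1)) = -7.78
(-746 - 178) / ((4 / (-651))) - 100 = 150281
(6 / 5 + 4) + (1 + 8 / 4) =41 / 5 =8.20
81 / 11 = 7.36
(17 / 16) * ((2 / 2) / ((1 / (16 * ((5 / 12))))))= 85 / 12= 7.08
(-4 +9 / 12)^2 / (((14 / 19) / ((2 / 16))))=3211 / 1792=1.79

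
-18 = -18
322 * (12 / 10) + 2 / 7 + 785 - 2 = 40939 / 35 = 1169.69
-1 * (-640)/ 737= 0.87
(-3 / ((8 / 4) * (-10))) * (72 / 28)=27 / 70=0.39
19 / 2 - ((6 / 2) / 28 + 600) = -16537 / 28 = -590.61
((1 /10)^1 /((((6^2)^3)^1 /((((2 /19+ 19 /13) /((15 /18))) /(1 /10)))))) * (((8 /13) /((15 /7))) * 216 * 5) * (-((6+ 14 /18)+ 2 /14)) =-37496 /433485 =-0.09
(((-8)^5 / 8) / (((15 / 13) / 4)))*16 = -3407872 / 15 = -227191.47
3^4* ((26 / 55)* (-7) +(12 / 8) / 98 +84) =70471053 / 10780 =6537.20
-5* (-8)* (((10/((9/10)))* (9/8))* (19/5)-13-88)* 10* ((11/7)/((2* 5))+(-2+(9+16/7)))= -1414540/7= -202077.14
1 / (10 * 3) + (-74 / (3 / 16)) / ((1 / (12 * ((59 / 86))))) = -4191317 / 1290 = -3249.08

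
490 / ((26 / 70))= 17150 / 13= 1319.23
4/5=0.80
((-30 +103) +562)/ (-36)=-635/ 36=-17.64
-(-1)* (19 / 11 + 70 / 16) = 537 / 88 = 6.10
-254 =-254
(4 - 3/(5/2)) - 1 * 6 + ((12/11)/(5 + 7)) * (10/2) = -151/55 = -2.75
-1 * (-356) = 356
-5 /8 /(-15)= 1 /24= 0.04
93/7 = 13.29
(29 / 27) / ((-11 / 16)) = -464 / 297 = -1.56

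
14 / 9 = 1.56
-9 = -9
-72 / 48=-3 / 2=-1.50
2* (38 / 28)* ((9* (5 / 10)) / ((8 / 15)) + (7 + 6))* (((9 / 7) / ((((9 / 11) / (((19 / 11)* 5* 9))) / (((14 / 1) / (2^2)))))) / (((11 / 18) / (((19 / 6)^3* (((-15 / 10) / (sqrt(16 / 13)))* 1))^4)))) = 138320203652.45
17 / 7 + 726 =5099 / 7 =728.43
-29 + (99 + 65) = 135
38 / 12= 3.17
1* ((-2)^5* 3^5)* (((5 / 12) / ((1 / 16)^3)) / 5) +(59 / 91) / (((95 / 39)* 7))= -12355338063 / 4655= -2654207.96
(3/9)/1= 1/3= 0.33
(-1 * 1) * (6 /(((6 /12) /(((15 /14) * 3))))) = -270 /7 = -38.57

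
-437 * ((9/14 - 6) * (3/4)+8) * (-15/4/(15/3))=292353/224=1305.15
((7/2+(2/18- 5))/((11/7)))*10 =-875/99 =-8.84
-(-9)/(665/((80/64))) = 9/532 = 0.02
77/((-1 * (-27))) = 77/27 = 2.85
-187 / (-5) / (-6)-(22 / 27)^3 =-1333387 / 196830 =-6.77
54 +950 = 1004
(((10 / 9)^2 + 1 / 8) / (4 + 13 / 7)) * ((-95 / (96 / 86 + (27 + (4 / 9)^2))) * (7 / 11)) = -176345365 / 355810136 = -0.50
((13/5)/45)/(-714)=-13/160650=-0.00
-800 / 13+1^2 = -60.54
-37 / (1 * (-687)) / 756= 37 / 519372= 0.00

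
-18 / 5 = -3.60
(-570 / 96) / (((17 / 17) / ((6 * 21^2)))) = -125685 / 8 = -15710.62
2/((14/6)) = 6/7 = 0.86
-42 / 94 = -21 / 47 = -0.45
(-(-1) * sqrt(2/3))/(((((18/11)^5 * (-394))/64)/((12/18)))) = -0.01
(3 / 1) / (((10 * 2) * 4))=3 / 80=0.04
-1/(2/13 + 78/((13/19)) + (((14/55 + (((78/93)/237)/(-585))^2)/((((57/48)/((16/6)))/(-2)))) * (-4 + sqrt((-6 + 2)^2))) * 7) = -13/1484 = -0.01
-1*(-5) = 5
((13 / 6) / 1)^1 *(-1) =-2.17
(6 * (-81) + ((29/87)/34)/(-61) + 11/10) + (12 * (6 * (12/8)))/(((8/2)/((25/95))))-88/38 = -141894313/295545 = -480.11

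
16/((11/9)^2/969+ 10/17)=73872/2723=27.13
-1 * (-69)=69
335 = 335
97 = 97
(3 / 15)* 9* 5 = 9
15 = 15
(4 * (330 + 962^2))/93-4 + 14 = 3704026/93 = 39828.24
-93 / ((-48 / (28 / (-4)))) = -217 / 16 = -13.56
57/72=19/24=0.79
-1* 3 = -3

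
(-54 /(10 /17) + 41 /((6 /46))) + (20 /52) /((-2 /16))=42794 /195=219.46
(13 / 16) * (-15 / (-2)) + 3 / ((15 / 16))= 1487 / 160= 9.29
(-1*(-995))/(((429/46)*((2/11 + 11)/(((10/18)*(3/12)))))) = 114425/86346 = 1.33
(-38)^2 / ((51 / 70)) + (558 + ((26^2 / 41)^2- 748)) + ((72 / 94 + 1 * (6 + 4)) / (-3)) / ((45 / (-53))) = 374978332076 / 181321065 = 2068.04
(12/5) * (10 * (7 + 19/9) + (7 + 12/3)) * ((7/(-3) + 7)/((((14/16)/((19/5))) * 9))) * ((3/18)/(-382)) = -279376/1160325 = -0.24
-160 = -160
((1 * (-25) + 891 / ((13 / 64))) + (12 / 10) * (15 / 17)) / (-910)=-137731 / 28730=-4.79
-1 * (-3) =3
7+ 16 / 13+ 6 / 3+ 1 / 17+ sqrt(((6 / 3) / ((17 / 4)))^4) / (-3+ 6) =10.36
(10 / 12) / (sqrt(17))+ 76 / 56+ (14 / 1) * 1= 5 * sqrt(17) / 102+ 215 / 14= 15.56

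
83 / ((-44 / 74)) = -3071 / 22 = -139.59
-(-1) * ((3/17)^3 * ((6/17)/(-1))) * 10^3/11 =-162000/918731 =-0.18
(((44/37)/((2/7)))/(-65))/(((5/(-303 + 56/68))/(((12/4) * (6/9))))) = 1582196/204425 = 7.74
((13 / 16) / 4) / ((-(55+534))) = -13 / 37696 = -0.00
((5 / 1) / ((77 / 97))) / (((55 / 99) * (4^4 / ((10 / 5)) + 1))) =291 / 3311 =0.09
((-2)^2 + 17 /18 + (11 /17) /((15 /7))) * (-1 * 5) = -8027 /306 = -26.23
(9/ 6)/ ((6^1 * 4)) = 1/ 16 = 0.06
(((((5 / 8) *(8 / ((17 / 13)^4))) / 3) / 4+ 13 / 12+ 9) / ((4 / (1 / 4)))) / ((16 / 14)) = 11956987 / 21381376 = 0.56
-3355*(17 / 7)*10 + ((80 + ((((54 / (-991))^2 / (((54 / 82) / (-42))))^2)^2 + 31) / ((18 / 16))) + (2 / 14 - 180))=-4779235088961161633953213111849 / 58604340814620182019567423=-81550.87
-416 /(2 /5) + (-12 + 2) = -1050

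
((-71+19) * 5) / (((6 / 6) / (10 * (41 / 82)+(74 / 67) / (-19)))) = -1635660 / 1273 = -1284.89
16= 16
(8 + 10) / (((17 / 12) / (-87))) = -18792 / 17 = -1105.41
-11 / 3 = -3.67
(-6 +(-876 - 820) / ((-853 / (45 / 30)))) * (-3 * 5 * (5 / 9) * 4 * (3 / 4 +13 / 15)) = 138710 / 853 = 162.61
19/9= 2.11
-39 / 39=-1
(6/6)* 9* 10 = 90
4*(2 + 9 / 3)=20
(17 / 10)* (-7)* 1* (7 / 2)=-833 / 20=-41.65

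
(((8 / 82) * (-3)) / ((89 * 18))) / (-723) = 2 / 7914681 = 0.00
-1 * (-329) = 329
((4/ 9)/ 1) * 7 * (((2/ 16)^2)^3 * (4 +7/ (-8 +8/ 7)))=0.00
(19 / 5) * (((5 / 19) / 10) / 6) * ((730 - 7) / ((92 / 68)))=4097 / 460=8.91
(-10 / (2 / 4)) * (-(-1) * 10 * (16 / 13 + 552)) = -1438400 / 13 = -110646.15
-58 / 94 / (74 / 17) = -0.14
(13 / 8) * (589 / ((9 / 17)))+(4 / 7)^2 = 6379433 / 3528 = 1808.23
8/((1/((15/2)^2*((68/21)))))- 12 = 10116/7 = 1445.14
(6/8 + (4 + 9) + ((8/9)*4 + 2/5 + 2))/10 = 3547/1800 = 1.97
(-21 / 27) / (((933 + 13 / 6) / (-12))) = 56 / 5611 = 0.01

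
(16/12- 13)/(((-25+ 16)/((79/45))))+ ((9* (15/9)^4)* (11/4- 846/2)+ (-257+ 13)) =-28601831/972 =-29425.75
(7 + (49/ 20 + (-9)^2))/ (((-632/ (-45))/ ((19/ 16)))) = 309339/ 40448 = 7.65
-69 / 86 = -0.80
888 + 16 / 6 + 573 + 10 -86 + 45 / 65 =54146 / 39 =1388.36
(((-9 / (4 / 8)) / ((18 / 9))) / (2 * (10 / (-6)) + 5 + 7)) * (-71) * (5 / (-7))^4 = 1198125 / 62426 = 19.19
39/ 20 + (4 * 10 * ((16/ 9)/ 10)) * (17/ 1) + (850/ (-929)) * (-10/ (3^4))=185040071/ 1504980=122.95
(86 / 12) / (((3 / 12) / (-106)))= -9116 / 3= -3038.67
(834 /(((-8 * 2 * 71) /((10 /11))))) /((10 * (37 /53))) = -22101 /231176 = -0.10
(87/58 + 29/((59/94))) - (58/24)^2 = 355669/8496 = 41.86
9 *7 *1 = 63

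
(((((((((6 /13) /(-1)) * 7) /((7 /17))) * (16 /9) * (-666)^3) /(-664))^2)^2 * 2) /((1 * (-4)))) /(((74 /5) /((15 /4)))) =-254671847374051405207277688203049369600 /1355457106081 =-187886319848495901647181700.00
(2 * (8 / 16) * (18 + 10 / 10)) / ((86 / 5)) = 95 / 86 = 1.10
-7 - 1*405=-412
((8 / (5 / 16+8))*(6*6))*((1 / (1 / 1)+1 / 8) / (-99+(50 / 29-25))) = -8352 / 26201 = -0.32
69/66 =23/22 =1.05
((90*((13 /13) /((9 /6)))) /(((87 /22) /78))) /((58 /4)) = 68640 /841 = 81.62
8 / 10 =4 / 5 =0.80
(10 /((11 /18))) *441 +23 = 79633 /11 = 7239.36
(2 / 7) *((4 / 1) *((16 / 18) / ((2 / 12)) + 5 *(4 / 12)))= 8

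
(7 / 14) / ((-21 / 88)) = -44 / 21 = -2.10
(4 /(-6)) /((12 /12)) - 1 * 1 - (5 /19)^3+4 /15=-48638 /34295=-1.42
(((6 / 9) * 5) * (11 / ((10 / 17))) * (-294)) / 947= -18326 / 947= -19.35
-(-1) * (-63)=-63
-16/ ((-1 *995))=16/ 995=0.02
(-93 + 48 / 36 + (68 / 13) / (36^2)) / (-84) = 386083 / 353808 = 1.09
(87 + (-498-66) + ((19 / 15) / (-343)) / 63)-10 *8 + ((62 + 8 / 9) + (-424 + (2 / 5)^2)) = -1487700512 / 1620675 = -917.95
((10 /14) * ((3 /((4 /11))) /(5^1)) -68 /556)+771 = 3004843 /3892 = 772.06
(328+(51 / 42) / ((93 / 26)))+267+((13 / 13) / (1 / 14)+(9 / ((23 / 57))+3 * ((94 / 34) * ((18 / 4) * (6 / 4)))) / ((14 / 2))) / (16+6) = 1908716087 / 3199944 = 596.48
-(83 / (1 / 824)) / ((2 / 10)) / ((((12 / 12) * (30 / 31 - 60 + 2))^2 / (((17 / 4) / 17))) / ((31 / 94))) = -1273416295 / 146913728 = -8.67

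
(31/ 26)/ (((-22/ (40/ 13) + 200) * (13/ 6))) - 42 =-27375126/ 651833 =-42.00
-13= -13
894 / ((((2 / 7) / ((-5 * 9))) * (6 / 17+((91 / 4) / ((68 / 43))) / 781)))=-29911487760 / 78889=-379159.17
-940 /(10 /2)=-188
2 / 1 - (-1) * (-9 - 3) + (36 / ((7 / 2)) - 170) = -1188 / 7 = -169.71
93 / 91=1.02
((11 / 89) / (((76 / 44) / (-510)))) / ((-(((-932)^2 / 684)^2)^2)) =1388533593645 / 98957187717311087135872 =0.00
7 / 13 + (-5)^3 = -1618 / 13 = -124.46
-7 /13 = -0.54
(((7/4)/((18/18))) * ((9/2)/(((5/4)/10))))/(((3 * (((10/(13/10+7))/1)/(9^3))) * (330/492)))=52096527/2750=18944.19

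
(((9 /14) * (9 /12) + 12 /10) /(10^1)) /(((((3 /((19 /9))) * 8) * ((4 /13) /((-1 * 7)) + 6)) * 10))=38779 /156096000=0.00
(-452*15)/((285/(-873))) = 20768.21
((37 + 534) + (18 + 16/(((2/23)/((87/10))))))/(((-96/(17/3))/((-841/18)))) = 156537853/25920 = 6039.27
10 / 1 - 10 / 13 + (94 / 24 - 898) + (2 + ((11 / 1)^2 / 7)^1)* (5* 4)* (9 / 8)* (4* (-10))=-19920259 / 1092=-18242.00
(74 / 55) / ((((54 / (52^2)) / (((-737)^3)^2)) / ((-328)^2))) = 156808045165876590896503808 / 135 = 1161541075302789562196325.00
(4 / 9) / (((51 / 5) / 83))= 1660 / 459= 3.62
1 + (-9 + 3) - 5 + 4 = -6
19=19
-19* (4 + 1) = -95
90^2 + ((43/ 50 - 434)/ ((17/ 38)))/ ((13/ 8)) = 41460636/ 5525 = 7504.19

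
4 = 4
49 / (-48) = -49 / 48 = -1.02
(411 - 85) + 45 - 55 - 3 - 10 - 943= -640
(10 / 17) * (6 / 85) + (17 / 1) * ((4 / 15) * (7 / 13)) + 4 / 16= 615971 / 225420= 2.73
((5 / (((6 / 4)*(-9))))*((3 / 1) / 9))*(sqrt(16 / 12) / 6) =-10*sqrt(3) / 729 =-0.02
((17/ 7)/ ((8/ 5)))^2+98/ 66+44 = 4945561/ 103488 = 47.79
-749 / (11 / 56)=-3813.09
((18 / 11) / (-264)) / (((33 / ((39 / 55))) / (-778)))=15171 / 146410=0.10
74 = 74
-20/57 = -0.35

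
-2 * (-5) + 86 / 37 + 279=10779 / 37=291.32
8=8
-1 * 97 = -97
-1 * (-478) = 478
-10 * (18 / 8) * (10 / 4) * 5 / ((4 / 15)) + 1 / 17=-286859 / 272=-1054.63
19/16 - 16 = -237/16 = -14.81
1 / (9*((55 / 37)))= 37 / 495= 0.07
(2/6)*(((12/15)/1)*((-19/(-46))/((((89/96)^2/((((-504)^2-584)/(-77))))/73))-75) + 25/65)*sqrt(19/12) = -84281823101969*sqrt(57)/16412866470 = -38769.21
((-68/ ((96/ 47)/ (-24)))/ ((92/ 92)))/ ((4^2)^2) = 799/ 256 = 3.12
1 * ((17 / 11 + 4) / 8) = 61 / 88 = 0.69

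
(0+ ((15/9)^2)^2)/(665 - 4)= 625/53541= 0.01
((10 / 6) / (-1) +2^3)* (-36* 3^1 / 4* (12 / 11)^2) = -24624 / 121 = -203.50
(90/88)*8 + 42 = 552/11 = 50.18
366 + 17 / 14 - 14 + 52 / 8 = 2518 / 7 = 359.71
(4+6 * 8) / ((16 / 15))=48.75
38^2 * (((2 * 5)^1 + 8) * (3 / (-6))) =-12996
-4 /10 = -0.40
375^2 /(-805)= -28125 /161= -174.69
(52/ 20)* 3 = 39/ 5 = 7.80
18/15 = 1.20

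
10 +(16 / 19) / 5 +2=1156 / 95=12.17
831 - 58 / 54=22408 / 27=829.93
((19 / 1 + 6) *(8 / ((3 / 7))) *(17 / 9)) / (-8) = -110.19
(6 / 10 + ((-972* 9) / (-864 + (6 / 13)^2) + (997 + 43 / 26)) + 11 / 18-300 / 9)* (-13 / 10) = -46336127 / 36495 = -1269.66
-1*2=-2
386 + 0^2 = 386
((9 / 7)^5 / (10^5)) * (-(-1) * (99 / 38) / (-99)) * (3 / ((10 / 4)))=-177147 / 159666500000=-0.00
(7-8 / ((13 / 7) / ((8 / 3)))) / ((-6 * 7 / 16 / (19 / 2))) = 1900 / 117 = 16.24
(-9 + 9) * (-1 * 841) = 0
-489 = -489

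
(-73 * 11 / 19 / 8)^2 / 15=644809 / 346560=1.86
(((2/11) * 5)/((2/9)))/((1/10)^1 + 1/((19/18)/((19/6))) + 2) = 150/187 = 0.80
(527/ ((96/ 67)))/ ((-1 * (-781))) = 35309/ 74976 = 0.47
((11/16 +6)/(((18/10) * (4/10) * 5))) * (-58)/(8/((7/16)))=-108605/18432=-5.89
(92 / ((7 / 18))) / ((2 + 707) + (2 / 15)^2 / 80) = 7452000 / 22333507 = 0.33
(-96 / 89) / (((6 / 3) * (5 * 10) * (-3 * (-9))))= -8 / 20025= -0.00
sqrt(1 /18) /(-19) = -sqrt(2) /114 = -0.01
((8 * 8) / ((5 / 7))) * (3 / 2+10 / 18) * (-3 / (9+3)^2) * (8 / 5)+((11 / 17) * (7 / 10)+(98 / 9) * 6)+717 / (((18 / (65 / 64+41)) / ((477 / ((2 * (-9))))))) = -130110259403 / 2937600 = -44291.35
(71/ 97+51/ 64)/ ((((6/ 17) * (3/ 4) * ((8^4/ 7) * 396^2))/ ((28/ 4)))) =7906003/ 17943805034496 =0.00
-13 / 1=-13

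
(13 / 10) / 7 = 13 / 70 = 0.19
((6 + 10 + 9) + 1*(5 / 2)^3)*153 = 6215.62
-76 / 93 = -0.82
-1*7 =-7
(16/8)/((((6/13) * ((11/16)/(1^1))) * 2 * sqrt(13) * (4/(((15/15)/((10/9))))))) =3 * sqrt(13)/55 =0.20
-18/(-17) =18/17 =1.06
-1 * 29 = -29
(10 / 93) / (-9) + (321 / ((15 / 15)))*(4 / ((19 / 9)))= 9672182 / 15903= 608.20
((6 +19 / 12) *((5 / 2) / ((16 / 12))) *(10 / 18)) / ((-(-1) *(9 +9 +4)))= 2275 / 6336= 0.36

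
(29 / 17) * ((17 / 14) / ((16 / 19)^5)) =71806871 / 14680064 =4.89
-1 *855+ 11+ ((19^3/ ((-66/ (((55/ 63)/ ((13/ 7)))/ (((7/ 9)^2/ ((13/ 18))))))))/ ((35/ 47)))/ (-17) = -58733995/ 69972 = -839.39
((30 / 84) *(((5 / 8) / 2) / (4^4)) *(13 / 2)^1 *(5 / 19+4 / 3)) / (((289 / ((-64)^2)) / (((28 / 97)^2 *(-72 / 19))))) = -19874400 / 981631561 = -0.02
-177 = -177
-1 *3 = -3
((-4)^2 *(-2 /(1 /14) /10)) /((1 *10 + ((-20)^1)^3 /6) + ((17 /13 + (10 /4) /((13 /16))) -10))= 0.03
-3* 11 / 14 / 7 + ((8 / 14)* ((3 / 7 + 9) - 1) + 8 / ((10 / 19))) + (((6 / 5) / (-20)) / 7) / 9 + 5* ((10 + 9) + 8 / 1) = 568444 / 3675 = 154.68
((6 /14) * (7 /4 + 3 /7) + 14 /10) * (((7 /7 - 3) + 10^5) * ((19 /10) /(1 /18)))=7981003.64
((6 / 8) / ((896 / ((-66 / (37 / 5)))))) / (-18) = 55 / 132608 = 0.00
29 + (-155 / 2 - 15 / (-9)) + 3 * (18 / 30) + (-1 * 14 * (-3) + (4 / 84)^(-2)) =13139 / 30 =437.97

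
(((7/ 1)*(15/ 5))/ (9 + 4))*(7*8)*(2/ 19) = 9.52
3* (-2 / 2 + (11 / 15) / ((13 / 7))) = -118 / 65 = -1.82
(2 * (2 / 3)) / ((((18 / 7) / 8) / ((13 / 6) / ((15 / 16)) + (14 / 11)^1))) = 198688 / 13365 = 14.87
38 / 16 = 19 / 8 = 2.38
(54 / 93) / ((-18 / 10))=-10 / 31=-0.32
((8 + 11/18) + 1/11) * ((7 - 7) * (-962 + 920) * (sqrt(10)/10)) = 0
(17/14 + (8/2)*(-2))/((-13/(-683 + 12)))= -63745/182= -350.25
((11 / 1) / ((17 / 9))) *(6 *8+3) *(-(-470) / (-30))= -4653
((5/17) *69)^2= 119025/289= 411.85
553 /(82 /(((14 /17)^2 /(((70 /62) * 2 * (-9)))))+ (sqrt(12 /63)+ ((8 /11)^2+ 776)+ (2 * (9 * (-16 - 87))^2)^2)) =3378434644941546953924469 /18045516557661197962335301044741479 - 108929947742 * sqrt(21) /18045516557661197962335301044741479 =0.00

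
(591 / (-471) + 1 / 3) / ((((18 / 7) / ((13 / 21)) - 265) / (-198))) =-372372 / 532387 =-0.70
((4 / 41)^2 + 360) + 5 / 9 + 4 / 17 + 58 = 418.80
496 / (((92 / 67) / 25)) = 207700 / 23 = 9030.43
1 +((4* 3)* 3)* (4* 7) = 1009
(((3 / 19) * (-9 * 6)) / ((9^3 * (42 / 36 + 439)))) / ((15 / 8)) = -32 / 2258055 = -0.00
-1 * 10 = -10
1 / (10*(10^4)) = 1 / 100000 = 0.00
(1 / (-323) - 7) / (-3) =754 / 323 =2.33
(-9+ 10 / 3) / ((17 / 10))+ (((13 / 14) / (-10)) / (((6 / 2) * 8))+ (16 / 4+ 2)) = 8947 / 3360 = 2.66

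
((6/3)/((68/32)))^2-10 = -2634/289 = -9.11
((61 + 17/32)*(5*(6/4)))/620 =5907/7936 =0.74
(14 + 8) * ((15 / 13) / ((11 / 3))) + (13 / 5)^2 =4447 / 325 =13.68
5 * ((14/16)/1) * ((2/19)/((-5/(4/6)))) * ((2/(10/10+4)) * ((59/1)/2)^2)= -24367/1140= -21.37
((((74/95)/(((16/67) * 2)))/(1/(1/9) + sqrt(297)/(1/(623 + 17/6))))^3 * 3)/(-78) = 7088649509440206987/21292219048991883334664057812544000-1774528555579834665911 * sqrt(33)/76651988576370780004790608125158400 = -0.00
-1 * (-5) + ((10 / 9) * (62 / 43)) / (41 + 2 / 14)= 140405 / 27864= 5.04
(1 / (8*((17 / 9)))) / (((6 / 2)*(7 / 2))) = 3 / 476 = 0.01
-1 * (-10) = 10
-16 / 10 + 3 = 7 / 5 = 1.40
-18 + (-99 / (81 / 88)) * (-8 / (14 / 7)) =3710 / 9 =412.22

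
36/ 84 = 3/ 7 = 0.43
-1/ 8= -0.12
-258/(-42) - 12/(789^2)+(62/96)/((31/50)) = 83486759/11620392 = 7.18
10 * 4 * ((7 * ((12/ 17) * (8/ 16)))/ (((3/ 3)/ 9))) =889.41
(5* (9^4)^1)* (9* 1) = 295245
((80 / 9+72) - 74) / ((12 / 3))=31 / 18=1.72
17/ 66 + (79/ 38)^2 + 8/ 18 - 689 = -97778467/ 142956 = -683.98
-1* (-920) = 920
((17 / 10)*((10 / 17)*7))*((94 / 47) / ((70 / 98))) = 98 / 5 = 19.60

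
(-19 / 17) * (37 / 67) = -703 / 1139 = -0.62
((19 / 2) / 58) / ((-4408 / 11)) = -11 / 26912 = -0.00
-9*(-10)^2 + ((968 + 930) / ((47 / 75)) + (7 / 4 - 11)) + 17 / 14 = 2790825 / 1316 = 2120.69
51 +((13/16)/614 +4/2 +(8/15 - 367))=-46192253/147360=-313.47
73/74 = 0.99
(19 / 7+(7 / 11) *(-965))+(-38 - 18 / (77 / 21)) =-4580 / 7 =-654.29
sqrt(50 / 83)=5 * sqrt(166) / 83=0.78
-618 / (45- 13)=-309 / 16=-19.31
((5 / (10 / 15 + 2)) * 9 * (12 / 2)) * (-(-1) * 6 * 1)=1215 / 2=607.50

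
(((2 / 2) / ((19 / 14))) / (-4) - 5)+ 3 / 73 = -14267 / 2774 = -5.14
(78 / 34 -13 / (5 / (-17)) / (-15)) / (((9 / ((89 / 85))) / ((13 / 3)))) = -0.33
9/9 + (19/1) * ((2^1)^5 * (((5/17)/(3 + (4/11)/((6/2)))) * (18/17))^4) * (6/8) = 820608219852215521/785127645626855521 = 1.05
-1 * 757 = -757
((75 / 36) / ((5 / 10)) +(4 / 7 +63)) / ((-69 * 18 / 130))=-184925 / 26082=-7.09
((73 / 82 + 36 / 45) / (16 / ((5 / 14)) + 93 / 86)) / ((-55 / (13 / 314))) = -35217 / 1269955730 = -0.00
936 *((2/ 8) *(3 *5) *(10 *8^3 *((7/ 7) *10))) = 179712000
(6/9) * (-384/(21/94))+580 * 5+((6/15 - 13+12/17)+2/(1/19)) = 3177659/1785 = 1780.20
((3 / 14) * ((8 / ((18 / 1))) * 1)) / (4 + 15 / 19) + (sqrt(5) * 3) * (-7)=38 / 1911 - 21 * sqrt(5)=-46.94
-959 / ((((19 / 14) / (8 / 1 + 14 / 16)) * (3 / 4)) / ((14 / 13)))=-6672722 / 741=-9005.02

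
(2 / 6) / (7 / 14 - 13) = -2 / 75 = -0.03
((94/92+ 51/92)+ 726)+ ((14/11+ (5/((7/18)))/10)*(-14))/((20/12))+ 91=4033251/5060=797.09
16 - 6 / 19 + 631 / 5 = 13479 / 95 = 141.88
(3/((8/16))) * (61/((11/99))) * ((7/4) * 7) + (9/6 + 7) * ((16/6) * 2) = 242381/6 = 40396.83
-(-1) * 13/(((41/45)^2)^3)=107948953125/4750104241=22.73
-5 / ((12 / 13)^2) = -845 / 144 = -5.87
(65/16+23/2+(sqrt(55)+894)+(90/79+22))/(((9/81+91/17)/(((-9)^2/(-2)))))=-14610541455/2113408- 12393 * sqrt(55)/1672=-6968.23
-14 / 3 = -4.67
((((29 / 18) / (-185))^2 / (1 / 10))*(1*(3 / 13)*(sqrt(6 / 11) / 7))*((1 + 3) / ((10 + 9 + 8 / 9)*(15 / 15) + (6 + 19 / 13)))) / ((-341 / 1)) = -841*sqrt(66) / 862699992000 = -0.00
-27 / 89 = -0.30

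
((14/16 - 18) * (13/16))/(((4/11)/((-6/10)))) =58773/2560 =22.96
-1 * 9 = -9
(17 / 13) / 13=17 / 169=0.10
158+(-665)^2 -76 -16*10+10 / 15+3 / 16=21223097 / 48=442147.85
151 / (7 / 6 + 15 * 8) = 906 / 727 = 1.25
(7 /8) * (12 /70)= 3 /20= 0.15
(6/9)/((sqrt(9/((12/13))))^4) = 32/4563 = 0.01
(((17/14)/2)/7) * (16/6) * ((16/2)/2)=136/147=0.93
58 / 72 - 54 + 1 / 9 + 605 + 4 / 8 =6629 / 12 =552.42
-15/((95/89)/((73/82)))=-19491/1558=-12.51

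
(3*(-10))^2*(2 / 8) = 225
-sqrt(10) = -3.16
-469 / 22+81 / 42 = -1493 / 77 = -19.39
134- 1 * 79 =55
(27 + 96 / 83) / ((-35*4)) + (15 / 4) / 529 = -596349 / 3073490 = -0.19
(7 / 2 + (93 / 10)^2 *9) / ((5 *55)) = 2.84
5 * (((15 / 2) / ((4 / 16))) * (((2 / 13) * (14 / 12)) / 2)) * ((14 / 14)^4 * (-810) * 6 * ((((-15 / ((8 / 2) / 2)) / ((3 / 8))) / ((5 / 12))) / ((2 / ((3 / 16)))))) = 294403.85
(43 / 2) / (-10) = -43 / 20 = -2.15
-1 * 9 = -9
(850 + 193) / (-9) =-1043 / 9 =-115.89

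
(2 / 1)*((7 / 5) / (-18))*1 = -7 / 45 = -0.16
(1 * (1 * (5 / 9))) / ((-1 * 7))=-5 / 63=-0.08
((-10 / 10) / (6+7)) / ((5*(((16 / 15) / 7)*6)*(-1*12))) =0.00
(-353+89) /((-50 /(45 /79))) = 1188 /395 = 3.01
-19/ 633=-0.03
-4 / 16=-1 / 4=-0.25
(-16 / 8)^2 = 4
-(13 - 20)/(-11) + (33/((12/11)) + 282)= 13711/44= 311.61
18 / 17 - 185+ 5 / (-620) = -387765 / 2108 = -183.95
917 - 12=905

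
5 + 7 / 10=57 / 10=5.70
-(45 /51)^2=-225 /289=-0.78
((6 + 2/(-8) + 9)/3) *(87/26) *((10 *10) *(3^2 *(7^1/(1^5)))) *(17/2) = 45812025/52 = 881000.48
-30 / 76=-0.39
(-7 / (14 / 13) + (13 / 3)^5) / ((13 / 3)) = 56879 / 162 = 351.10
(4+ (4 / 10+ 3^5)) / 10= 1237 / 50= 24.74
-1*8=-8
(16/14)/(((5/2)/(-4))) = -64/35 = -1.83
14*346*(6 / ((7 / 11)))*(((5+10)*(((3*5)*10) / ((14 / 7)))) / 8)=6422625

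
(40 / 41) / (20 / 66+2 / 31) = 5115 / 1927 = 2.65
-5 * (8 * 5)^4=-12800000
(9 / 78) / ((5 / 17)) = 51 / 130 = 0.39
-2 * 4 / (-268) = 2 / 67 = 0.03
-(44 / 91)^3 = -85184 / 753571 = -0.11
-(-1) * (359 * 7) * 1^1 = 2513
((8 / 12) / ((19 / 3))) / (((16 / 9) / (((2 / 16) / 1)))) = 9 / 1216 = 0.01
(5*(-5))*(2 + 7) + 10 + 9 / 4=-851 / 4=-212.75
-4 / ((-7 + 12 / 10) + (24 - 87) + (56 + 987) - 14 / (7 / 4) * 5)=-20 / 4671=-0.00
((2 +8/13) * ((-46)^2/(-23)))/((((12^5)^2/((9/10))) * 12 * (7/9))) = -391/1043422248960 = -0.00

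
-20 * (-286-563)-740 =16240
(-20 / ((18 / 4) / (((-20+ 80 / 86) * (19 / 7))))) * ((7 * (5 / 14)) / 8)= 71.89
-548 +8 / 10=-2736 / 5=-547.20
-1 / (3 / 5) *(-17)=85 / 3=28.33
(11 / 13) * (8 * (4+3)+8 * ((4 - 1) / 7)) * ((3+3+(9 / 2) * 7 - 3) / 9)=192.76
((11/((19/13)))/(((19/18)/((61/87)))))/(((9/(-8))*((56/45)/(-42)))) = 1570140/10469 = 149.98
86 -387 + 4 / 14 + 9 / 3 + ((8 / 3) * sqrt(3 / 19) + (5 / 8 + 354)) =8 * sqrt(57) / 57 + 3187 / 56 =57.97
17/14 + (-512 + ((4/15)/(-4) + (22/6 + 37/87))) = -3086171/6090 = -506.76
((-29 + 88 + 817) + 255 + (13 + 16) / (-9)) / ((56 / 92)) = 16675 / 9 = 1852.78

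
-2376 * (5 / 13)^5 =-7425000 / 371293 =-20.00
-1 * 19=-19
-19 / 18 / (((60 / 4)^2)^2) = -19 / 911250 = -0.00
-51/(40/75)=-765/8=-95.62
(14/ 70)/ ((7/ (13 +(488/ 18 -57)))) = -152/ 315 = -0.48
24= 24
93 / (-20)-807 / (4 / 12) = -48513 / 20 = -2425.65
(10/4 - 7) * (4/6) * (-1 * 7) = 21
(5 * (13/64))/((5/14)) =91/32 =2.84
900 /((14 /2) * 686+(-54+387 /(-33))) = 9900 /52099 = 0.19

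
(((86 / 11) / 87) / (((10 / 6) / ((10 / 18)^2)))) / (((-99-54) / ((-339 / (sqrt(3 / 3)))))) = 48590 / 1317789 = 0.04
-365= -365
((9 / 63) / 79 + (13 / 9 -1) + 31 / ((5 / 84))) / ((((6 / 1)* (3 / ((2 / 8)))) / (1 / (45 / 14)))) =12971213 / 5759100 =2.25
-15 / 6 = -2.50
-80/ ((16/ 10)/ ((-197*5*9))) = 443250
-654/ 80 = -327/ 40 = -8.18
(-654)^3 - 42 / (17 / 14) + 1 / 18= -279726298.53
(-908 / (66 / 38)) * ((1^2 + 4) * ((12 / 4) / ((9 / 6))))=-172520 / 33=-5227.88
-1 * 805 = -805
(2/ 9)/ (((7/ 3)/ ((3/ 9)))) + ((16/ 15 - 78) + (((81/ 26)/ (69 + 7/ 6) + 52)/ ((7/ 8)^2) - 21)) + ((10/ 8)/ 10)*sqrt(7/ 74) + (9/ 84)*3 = -1429030481/ 48271860 + sqrt(518)/ 592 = -29.57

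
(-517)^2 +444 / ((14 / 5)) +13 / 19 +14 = 35572480 / 133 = 267462.26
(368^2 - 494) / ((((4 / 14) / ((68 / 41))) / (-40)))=-1284533600 / 41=-31330087.80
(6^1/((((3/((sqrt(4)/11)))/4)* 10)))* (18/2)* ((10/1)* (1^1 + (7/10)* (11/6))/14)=2.14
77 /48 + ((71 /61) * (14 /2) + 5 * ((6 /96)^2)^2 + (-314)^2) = 1182587458451 /11993088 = 98605.75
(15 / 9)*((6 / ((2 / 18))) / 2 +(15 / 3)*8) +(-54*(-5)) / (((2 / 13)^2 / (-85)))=-5817155 / 6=-969525.83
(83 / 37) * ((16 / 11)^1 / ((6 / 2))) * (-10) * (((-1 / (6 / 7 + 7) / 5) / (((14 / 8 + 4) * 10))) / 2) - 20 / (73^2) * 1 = -0.00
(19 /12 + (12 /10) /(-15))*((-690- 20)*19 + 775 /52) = -63203591 /3120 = -20257.56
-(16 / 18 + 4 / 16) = -41 / 36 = -1.14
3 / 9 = 1 / 3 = 0.33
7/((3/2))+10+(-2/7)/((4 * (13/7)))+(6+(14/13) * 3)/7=8707/546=15.95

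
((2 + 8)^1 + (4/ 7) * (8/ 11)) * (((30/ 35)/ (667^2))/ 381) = 1604/ 30453986717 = 0.00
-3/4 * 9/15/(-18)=1/40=0.02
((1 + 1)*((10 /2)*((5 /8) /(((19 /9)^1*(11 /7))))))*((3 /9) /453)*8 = 350 /31559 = 0.01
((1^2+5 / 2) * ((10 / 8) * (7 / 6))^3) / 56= 42875 / 221184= 0.19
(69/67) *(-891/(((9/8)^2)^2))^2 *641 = 29928925954048/146529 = 204252577.67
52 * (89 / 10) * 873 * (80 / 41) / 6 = 5386992 / 41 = 131390.05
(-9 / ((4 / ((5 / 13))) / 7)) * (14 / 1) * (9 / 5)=-3969 / 26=-152.65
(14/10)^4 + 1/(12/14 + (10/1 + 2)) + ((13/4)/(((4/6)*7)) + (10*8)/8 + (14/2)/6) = 4971479/315000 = 15.78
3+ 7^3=346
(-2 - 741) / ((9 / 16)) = -11888 / 9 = -1320.89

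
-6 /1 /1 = -6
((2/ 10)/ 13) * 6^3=3.32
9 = 9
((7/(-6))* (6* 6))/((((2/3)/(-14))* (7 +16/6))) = 2646/29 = 91.24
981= 981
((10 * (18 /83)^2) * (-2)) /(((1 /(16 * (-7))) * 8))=90720 /6889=13.17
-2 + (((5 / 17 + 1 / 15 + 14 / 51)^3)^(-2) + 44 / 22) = 377149515625 / 24794911296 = 15.21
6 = 6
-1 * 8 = -8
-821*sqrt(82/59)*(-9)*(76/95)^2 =118224*sqrt(4838)/1475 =5575.02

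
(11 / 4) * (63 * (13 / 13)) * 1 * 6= 2079 / 2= 1039.50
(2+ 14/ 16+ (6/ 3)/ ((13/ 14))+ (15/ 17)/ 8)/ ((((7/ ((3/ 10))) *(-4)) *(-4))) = 1947/ 141440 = 0.01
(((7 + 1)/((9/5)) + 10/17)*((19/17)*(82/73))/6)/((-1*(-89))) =599830/50696091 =0.01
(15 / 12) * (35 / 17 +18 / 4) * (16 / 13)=2230 / 221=10.09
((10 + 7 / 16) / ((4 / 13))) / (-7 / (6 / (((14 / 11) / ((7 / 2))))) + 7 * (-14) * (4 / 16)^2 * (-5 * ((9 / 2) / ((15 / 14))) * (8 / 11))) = 71643 / 196672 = 0.36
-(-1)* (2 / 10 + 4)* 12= 252 / 5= 50.40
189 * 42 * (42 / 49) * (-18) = -122472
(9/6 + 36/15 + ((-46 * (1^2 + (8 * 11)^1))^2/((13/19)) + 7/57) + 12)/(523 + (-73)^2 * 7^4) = 181519972609/94814299320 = 1.91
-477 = -477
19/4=4.75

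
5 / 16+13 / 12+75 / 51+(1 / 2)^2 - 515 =-417697 / 816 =-511.88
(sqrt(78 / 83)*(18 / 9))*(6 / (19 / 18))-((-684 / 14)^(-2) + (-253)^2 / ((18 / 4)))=-1663721977 / 116964 + 216*sqrt(6474) / 1577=-14213.20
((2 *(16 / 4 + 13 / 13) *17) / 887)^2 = 0.04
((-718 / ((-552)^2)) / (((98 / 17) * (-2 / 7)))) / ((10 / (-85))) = -103751 / 8531712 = -0.01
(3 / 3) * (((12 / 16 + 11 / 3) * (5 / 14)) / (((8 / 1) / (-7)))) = -1.38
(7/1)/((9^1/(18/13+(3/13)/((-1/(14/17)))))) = 616/663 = 0.93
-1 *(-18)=18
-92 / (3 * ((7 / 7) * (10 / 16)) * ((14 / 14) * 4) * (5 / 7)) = -1288 / 75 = -17.17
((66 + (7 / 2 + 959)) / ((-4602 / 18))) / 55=-561 / 7670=-0.07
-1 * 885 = -885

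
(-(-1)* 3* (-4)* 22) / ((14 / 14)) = -264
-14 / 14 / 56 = -1 / 56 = -0.02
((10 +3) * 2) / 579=26 / 579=0.04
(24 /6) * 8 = 32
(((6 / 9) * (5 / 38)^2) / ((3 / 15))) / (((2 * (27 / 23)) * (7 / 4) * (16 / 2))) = 0.00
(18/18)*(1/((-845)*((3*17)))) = -1/43095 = -0.00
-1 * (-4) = 4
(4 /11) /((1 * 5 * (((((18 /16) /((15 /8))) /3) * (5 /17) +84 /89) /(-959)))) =-5803868 /83435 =-69.56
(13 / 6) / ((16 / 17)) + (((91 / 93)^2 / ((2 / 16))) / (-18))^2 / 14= 448870518655 / 193895080992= 2.32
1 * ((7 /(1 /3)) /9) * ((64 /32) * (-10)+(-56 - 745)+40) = -5467 /3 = -1822.33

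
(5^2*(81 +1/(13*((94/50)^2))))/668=29083775/9591478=3.03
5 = 5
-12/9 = -4/3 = -1.33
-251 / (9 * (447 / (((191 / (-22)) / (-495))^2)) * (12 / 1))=-9156731 / 5725152219600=-0.00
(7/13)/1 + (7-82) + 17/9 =-8491/117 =-72.57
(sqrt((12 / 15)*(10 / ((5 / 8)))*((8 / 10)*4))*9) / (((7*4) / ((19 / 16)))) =171 / 70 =2.44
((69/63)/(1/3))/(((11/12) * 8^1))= 69/154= 0.45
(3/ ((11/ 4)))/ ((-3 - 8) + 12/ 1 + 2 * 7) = 4/ 55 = 0.07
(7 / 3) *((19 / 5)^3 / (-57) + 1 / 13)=-30226 / 14625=-2.07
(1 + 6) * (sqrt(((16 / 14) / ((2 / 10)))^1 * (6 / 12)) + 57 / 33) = 2 * sqrt(35) + 133 / 11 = 23.92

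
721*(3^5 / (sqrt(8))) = 175203*sqrt(2) / 4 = 61943.61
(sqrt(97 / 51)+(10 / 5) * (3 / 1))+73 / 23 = sqrt(4947) / 51+211 / 23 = 10.55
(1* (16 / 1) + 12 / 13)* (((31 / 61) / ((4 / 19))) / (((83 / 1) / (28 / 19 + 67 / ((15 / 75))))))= 10900065 / 65819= 165.61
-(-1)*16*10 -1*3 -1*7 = 150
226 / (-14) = -16.14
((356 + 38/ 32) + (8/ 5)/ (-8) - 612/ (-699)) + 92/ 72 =60249463/ 167760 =359.14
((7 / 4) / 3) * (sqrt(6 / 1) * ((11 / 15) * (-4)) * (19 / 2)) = -1463 * sqrt(6) / 90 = -39.82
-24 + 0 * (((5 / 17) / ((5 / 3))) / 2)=-24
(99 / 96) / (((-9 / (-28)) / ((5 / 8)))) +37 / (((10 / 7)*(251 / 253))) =6773767 / 240960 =28.11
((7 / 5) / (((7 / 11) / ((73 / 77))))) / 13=73 / 455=0.16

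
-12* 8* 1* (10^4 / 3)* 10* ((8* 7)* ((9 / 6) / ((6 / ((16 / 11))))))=-716800000 / 11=-65163636.36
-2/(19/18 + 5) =-36/109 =-0.33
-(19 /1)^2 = -361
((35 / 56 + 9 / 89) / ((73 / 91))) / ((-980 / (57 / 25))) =-383097 / 181916000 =-0.00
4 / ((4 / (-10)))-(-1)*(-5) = -15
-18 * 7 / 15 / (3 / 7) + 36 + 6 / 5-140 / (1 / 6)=-4112 / 5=-822.40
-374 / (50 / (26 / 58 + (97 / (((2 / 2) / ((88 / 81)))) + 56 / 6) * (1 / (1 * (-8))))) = 12203807 / 117450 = 103.91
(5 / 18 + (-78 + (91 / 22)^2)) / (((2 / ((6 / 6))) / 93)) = -8184899 / 2904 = -2818.49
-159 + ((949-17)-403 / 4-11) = 2645 / 4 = 661.25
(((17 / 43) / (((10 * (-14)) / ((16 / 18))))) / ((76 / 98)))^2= 14161 / 1351665225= 0.00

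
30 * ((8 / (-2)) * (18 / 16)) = -135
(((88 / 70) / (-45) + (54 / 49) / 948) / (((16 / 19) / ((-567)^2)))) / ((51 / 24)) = -645996789 / 134300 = -4810.10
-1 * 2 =-2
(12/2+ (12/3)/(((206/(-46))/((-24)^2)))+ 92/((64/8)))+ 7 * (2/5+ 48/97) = -49027987/99910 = -490.72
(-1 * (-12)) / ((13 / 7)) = 84 / 13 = 6.46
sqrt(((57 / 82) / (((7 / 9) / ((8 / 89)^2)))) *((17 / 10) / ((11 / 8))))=24 *sqrt(30591330) / 1404865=0.09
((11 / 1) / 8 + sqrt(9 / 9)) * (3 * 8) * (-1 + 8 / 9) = -19 / 3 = -6.33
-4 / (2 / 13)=-26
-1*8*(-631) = 5048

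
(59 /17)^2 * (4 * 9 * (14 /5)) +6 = 1220.13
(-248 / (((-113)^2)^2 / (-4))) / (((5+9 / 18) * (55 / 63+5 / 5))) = 62496 / 105817737289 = 0.00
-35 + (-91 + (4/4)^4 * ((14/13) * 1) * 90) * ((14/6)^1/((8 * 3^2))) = -97741/2808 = -34.81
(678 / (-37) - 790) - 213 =-37789 / 37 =-1021.32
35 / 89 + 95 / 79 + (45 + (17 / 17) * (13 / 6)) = 2057093 / 42186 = 48.76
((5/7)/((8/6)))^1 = 15/28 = 0.54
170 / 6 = 85 / 3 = 28.33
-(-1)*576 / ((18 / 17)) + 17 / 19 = 10353 / 19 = 544.89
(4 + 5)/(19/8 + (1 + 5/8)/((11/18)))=792/443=1.79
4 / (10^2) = 1 / 25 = 0.04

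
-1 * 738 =-738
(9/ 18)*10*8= 40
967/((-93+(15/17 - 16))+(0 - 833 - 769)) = -0.57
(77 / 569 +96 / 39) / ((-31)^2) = 19209 / 7108517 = 0.00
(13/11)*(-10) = -130/11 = -11.82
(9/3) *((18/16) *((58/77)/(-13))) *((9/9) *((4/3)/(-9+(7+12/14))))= 261/1144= 0.23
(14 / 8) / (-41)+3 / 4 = 0.71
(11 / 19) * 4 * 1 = 44 / 19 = 2.32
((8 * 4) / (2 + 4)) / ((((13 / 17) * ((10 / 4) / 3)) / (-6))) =-3264 / 65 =-50.22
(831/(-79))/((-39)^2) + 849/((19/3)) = 134.05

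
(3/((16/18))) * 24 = 81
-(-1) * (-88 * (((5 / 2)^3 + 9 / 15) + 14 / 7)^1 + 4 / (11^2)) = -970279 / 605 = -1603.77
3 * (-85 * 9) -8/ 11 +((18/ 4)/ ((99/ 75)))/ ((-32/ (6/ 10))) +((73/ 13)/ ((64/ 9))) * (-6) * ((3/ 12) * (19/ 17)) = -714788693/ 311168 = -2297.12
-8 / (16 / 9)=-9 / 2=-4.50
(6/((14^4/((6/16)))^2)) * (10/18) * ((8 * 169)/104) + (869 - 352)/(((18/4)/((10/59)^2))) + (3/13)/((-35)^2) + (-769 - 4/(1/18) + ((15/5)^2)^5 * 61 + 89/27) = 5194780218941471206742413/1442531854465228800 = 3601154.60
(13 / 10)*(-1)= -13 / 10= -1.30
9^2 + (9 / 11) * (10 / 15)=897 / 11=81.55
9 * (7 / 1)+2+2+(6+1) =74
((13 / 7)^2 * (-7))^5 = -137858491849 / 16807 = -8202444.92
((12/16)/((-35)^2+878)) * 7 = 7/2804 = 0.00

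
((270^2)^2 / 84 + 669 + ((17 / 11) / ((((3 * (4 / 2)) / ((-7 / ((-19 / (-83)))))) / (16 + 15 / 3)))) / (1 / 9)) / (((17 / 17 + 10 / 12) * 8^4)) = 8424.98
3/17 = 0.18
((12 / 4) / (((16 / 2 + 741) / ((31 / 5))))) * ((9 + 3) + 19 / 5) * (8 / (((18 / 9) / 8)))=235104 / 18725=12.56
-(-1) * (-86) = -86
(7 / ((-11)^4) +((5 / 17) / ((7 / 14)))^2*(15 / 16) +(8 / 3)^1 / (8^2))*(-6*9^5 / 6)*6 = -129862.65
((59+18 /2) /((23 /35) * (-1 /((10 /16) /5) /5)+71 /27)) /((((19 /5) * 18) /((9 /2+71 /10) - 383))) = -33147450 /141683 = -233.96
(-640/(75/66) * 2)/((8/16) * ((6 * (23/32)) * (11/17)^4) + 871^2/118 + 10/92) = -20426227171328/116595742627605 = -0.18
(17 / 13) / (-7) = -17 / 91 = -0.19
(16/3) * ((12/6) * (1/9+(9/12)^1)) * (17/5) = 4216/135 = 31.23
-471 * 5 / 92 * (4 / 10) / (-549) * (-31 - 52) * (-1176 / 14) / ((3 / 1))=182434 / 4209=43.34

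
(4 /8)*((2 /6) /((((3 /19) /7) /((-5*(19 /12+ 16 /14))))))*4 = -21755 /54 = -402.87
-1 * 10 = -10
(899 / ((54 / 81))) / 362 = 2697 / 724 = 3.73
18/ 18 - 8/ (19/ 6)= -29/ 19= -1.53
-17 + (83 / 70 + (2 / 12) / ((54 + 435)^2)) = -15.81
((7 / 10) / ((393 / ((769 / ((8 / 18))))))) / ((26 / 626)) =74.20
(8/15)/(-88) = -1/165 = -0.01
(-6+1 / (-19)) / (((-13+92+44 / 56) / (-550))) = 41.72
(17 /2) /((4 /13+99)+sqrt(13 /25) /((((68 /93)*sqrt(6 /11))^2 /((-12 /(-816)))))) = 1410399016746803200 /16478053271170625707 -143241775659840*sqrt(13) /16478053271170625707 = 0.09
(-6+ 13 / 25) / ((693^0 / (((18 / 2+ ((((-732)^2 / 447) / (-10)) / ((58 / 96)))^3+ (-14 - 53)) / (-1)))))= -10790963897057809289506 / 252117400503125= -42801345.23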